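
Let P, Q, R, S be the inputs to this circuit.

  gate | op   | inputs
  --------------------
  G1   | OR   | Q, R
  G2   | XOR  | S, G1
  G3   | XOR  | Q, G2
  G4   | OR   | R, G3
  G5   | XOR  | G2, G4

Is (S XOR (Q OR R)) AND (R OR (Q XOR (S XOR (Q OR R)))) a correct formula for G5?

No

G1 = Q OR R
G2 = S XOR G1 = S XOR (Q OR R)
G3 = Q XOR G2 = Q XOR (S XOR (Q OR R))
G4 = R OR G3 = R OR (Q XOR (S XOR (Q OR R)))
G5 = G2 XOR G4 = (S XOR (Q OR R)) XOR (R OR (Q XOR (S XOR (Q OR R))))
At P=0, Q=0, R=0, S=1: circuit gives 0, formula gives 1.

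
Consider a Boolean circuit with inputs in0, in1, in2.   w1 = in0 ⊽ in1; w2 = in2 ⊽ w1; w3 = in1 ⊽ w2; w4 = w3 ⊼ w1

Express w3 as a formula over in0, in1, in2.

in1 ⊽ (in2 ⊽ (in0 ⊽ in1))

w1 = in0 ⊽ in1
w2 = in2 ⊽ w1 = in2 ⊽ (in0 ⊽ in1)
w3 = in1 ⊽ w2 = in1 ⊽ (in2 ⊽ (in0 ⊽ in1))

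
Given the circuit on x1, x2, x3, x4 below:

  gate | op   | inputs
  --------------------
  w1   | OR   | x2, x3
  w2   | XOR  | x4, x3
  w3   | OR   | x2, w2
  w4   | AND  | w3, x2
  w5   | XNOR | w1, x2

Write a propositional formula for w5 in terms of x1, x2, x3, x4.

w1 = x2 OR x3
w5 = w1 XNOR x2 = (x2 OR x3) XNOR x2

(x2 OR x3) XNOR x2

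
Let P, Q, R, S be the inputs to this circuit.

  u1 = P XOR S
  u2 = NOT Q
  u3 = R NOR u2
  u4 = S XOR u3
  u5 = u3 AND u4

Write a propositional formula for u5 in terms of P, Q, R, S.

u2 = NOT Q
u3 = R NOR u2 = R NOR NOT Q
u4 = S XOR u3 = S XOR (R NOR NOT Q)
u5 = u3 AND u4 = (R NOR NOT Q) AND (S XOR (R NOR NOT Q))

(R NOR NOT Q) AND (S XOR (R NOR NOT Q))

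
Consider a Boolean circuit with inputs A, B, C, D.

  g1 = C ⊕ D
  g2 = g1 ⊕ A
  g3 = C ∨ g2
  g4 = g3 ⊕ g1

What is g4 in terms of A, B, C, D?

(C ∨ ((C ⊕ D) ⊕ A)) ⊕ (C ⊕ D)

g1 = C ⊕ D
g2 = g1 ⊕ A = (C ⊕ D) ⊕ A
g3 = C ∨ g2 = C ∨ ((C ⊕ D) ⊕ A)
g4 = g3 ⊕ g1 = (C ∨ ((C ⊕ D) ⊕ A)) ⊕ (C ⊕ D)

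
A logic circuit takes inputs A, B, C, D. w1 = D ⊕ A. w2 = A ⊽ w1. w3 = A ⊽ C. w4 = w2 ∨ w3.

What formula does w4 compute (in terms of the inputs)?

(A ⊽ (D ⊕ A)) ∨ (A ⊽ C)

w1 = D ⊕ A
w2 = A ⊽ w1 = A ⊽ (D ⊕ A)
w3 = A ⊽ C
w4 = w2 ∨ w3 = (A ⊽ (D ⊕ A)) ∨ (A ⊽ C)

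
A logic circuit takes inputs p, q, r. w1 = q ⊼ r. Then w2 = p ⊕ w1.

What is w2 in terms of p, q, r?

p ⊕ (q ⊼ r)

w1 = q ⊼ r
w2 = p ⊕ w1 = p ⊕ (q ⊼ r)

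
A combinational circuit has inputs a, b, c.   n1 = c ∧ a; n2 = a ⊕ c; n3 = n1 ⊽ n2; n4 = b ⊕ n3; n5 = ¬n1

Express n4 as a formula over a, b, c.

n1 = c ∧ a
n2 = a ⊕ c
n3 = n1 ⊽ n2 = (c ∧ a) ⊽ (a ⊕ c)
n4 = b ⊕ n3 = b ⊕ ((c ∧ a) ⊽ (a ⊕ c))

b ⊕ ((c ∧ a) ⊽ (a ⊕ c))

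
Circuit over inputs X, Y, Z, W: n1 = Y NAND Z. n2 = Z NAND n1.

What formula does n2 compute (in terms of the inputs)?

n1 = Y NAND Z
n2 = Z NAND n1 = Z NAND (Y NAND Z)

Z NAND (Y NAND Z)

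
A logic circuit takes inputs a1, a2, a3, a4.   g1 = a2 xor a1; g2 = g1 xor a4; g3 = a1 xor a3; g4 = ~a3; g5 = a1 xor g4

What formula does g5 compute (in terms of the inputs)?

g4 = ~a3
g5 = a1 xor g4 = a1 xor ~a3

a1 xor ~a3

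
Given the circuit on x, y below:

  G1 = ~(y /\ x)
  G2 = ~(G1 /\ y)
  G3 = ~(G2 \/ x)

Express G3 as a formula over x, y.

~((~((~(y /\ x)) /\ y)) \/ x)

G1 = ~(y /\ x)
G2 = ~(G1 /\ y) = ~((~(y /\ x)) /\ y)
G3 = ~(G2 \/ x) = ~((~((~(y /\ x)) /\ y)) \/ x)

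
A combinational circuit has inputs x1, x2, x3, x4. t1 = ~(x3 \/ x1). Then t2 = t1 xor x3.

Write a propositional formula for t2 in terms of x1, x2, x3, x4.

(~(x3 \/ x1)) xor x3

t1 = ~(x3 \/ x1)
t2 = t1 xor x3 = (~(x3 \/ x1)) xor x3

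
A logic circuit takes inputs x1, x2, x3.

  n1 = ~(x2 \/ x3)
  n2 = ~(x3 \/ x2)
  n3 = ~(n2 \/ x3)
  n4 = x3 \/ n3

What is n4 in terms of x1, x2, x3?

x3 \/ (~((~(x3 \/ x2)) \/ x3))

n2 = ~(x3 \/ x2)
n3 = ~(n2 \/ x3) = ~((~(x3 \/ x2)) \/ x3)
n4 = x3 \/ n3 = x3 \/ (~((~(x3 \/ x2)) \/ x3))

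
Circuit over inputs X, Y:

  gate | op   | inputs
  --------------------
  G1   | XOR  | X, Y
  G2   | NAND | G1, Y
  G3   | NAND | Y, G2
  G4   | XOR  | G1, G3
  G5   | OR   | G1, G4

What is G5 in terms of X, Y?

(X XOR Y) OR ((X XOR Y) XOR (Y NAND ((X XOR Y) NAND Y)))

G1 = X XOR Y
G2 = G1 NAND Y = (X XOR Y) NAND Y
G3 = Y NAND G2 = Y NAND ((X XOR Y) NAND Y)
G4 = G1 XOR G3 = (X XOR Y) XOR (Y NAND ((X XOR Y) NAND Y))
G5 = G1 OR G4 = (X XOR Y) OR ((X XOR Y) XOR (Y NAND ((X XOR Y) NAND Y)))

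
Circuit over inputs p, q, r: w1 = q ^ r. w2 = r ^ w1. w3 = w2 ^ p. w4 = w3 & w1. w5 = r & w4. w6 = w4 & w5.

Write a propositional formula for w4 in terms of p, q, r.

((r ^ (q ^ r)) ^ p) & (q ^ r)

w1 = q ^ r
w2 = r ^ w1 = r ^ (q ^ r)
w3 = w2 ^ p = (r ^ (q ^ r)) ^ p
w4 = w3 & w1 = ((r ^ (q ^ r)) ^ p) & (q ^ r)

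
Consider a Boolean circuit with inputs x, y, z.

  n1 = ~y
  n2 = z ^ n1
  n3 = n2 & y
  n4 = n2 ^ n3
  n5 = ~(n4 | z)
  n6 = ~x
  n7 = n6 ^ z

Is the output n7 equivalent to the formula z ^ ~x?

n6 = ~x
n7 = n6 ^ z = ~x ^ z
At x=0, y=0, z=1: circuit gives 0, formula gives 0.
At x=0, y=0, z=0: circuit gives 1, formula gives 1.
Agrees on all 8 inputs.

Yes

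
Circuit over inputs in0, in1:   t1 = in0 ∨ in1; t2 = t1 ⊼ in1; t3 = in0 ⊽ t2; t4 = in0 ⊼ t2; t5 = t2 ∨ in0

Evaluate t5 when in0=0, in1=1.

t1 = 0 ∨ 1 = 1
t2 = 1 ⊼ 1 = 0
t5 = 0 ∨ 0 = 0

0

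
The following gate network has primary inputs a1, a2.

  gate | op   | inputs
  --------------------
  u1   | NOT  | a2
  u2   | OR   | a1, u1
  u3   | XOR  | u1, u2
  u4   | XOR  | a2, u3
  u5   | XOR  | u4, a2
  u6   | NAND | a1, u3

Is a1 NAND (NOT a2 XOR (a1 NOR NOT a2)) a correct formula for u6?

u1 = NOT a2
u2 = a1 OR u1 = a1 OR NOT a2
u3 = u1 XOR u2 = NOT a2 XOR (a1 OR NOT a2)
u6 = a1 NAND u3 = a1 NAND (NOT a2 XOR (a1 OR NOT a2))
At a1=1, a2=0: circuit gives 1, formula gives 0.

No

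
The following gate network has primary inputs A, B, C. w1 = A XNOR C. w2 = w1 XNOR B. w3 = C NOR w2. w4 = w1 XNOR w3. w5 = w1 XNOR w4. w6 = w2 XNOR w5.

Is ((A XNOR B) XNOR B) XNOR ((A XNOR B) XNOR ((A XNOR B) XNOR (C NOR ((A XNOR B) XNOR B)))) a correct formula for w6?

No

w1 = A XNOR C
w2 = w1 XNOR B = (A XNOR C) XNOR B
w3 = C NOR w2 = C NOR ((A XNOR C) XNOR B)
w4 = w1 XNOR w3 = (A XNOR C) XNOR (C NOR ((A XNOR C) XNOR B))
w5 = w1 XNOR w4 = (A XNOR C) XNOR ((A XNOR C) XNOR (C NOR ((A XNOR C) XNOR B)))
w6 = w2 XNOR w5 = ((A XNOR C) XNOR B) XNOR ((A XNOR C) XNOR ((A XNOR C) XNOR (C NOR ((A XNOR C) XNOR B))))
At A=0, B=0, C=1: circuit gives 0, formula gives 1.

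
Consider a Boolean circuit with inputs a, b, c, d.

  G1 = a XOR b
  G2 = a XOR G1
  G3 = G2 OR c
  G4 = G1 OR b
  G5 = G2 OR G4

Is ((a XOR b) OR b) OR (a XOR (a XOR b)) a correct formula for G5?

Yes

G1 = a XOR b
G2 = a XOR G1 = a XOR (a XOR b)
G4 = G1 OR b = (a XOR b) OR b
G5 = G2 OR G4 = (a XOR (a XOR b)) OR ((a XOR b) OR b)
At a=0, b=0, c=0, d=0: circuit gives 0, formula gives 0.
At a=0, b=1, c=0, d=0: circuit gives 1, formula gives 1.
Agrees on all 16 inputs.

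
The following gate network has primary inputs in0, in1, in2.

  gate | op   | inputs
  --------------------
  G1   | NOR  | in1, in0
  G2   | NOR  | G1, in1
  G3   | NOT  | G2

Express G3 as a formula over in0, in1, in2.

G1 = in1 NOR in0
G2 = G1 NOR in1 = (in1 NOR in0) NOR in1
G3 = NOT G2 = NOT ((in1 NOR in0) NOR in1)

NOT ((in1 NOR in0) NOR in1)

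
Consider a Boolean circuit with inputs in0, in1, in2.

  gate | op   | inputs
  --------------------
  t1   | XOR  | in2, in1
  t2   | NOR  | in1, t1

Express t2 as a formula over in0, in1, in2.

in1 NOR (in2 XOR in1)

t1 = in2 XOR in1
t2 = in1 NOR t1 = in1 NOR (in2 XOR in1)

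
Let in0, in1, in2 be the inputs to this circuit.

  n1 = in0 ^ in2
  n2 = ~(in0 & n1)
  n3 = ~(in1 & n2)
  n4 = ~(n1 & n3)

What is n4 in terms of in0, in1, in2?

~((in0 ^ in2) & (~(in1 & (~(in0 & (in0 ^ in2))))))

n1 = in0 ^ in2
n2 = ~(in0 & n1) = ~(in0 & (in0 ^ in2))
n3 = ~(in1 & n2) = ~(in1 & (~(in0 & (in0 ^ in2))))
n4 = ~(n1 & n3) = ~((in0 ^ in2) & (~(in1 & (~(in0 & (in0 ^ in2))))))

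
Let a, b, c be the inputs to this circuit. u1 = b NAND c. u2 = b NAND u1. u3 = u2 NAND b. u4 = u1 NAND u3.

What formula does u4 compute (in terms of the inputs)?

u1 = b NAND c
u2 = b NAND u1 = b NAND (b NAND c)
u3 = u2 NAND b = (b NAND (b NAND c)) NAND b
u4 = u1 NAND u3 = (b NAND c) NAND ((b NAND (b NAND c)) NAND b)

(b NAND c) NAND ((b NAND (b NAND c)) NAND b)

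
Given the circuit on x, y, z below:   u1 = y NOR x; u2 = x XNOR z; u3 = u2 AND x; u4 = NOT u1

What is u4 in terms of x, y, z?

NOT (y NOR x)

u1 = y NOR x
u4 = NOT u1 = NOT (y NOR x)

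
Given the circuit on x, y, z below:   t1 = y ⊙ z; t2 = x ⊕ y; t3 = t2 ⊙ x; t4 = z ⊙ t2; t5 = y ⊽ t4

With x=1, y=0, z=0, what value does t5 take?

t2 = 1 ⊕ 0 = 1
t4 = 0 ⊙ 1 = 0
t5 = 0 ⊽ 0 = 1

1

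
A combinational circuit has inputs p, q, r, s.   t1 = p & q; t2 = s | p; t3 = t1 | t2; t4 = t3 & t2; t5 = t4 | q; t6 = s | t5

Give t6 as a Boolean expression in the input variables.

t1 = p & q
t2 = s | p
t3 = t1 | t2 = (p & q) | (s | p)
t4 = t3 & t2 = ((p & q) | (s | p)) & (s | p)
t5 = t4 | q = (((p & q) | (s | p)) & (s | p)) | q
t6 = s | t5 = s | ((((p & q) | (s | p)) & (s | p)) | q)

s | ((((p & q) | (s | p)) & (s | p)) | q)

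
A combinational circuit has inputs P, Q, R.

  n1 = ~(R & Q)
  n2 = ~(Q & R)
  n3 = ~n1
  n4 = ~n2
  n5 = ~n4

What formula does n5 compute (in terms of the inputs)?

~~(~(Q & R))

n2 = ~(Q & R)
n4 = ~n2 = ~(~(Q & R))
n5 = ~n4 = ~~(~(Q & R))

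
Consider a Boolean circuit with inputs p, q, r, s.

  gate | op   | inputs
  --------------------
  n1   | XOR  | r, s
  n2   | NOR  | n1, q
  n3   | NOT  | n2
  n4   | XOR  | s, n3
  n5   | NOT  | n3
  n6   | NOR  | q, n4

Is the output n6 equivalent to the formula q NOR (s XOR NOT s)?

No

n1 = r XOR s
n2 = n1 NOR q = (r XOR s) NOR q
n3 = NOT n2 = NOT ((r XOR s) NOR q)
n4 = s XOR n3 = s XOR NOT ((r XOR s) NOR q)
n6 = q NOR n4 = q NOR (s XOR NOT ((r XOR s) NOR q))
At p=0, q=0, r=0, s=0: circuit gives 1, formula gives 0.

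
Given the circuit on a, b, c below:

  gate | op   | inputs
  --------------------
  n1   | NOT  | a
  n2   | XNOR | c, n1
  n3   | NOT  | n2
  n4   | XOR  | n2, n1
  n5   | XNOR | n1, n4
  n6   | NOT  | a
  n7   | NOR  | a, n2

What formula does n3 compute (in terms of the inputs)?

n1 = NOT a
n2 = c XNOR n1 = c XNOR NOT a
n3 = NOT n2 = NOT (c XNOR NOT a)

NOT (c XNOR NOT a)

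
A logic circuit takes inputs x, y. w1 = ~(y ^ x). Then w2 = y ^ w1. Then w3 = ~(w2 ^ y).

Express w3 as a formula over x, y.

w1 = ~(y ^ x)
w2 = y ^ w1 = y ^ (~(y ^ x))
w3 = ~(w2 ^ y) = ~((y ^ (~(y ^ x))) ^ y)

~((y ^ (~(y ^ x))) ^ y)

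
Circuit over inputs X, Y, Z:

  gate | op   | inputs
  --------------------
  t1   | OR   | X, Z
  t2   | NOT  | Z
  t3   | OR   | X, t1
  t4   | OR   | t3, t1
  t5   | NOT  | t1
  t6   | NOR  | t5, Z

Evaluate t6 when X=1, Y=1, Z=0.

t1 = 1 OR 0 = 1
t5 = NOT 1 = 0
t6 = 0 NOR 0 = 1

1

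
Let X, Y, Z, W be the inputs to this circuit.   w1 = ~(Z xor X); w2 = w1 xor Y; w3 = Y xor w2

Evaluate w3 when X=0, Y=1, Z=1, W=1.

w1 = ~(1 xor 0) = 0
w2 = 0 xor 1 = 1
w3 = 1 xor 1 = 0

0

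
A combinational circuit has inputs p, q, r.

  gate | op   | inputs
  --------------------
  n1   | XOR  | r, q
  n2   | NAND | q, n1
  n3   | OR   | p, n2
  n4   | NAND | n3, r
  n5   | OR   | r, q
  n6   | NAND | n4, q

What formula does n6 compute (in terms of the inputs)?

n1 = r XOR q
n2 = q NAND n1 = q NAND (r XOR q)
n3 = p OR n2 = p OR (q NAND (r XOR q))
n4 = n3 NAND r = (p OR (q NAND (r XOR q))) NAND r
n6 = n4 NAND q = ((p OR (q NAND (r XOR q))) NAND r) NAND q

((p OR (q NAND (r XOR q))) NAND r) NAND q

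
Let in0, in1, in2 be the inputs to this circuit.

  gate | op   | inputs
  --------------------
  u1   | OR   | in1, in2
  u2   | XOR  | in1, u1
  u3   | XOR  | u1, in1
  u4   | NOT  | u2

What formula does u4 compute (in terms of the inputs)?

u1 = in1 OR in2
u2 = in1 XOR u1 = in1 XOR (in1 OR in2)
u4 = NOT u2 = NOT (in1 XOR (in1 OR in2))

NOT (in1 XOR (in1 OR in2))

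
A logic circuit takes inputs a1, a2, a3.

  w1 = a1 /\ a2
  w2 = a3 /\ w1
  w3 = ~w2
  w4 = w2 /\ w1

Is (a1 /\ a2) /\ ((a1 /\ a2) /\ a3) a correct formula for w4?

w1 = a1 /\ a2
w2 = a3 /\ w1 = a3 /\ (a1 /\ a2)
w4 = w2 /\ w1 = (a3 /\ (a1 /\ a2)) /\ (a1 /\ a2)
At a1=0, a2=0, a3=0: circuit gives 0, formula gives 0.
At a1=1, a2=1, a3=1: circuit gives 1, formula gives 1.
Agrees on all 8 inputs.

Yes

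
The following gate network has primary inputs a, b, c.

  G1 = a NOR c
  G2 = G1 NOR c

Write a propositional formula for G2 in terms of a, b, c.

(a NOR c) NOR c

G1 = a NOR c
G2 = G1 NOR c = (a NOR c) NOR c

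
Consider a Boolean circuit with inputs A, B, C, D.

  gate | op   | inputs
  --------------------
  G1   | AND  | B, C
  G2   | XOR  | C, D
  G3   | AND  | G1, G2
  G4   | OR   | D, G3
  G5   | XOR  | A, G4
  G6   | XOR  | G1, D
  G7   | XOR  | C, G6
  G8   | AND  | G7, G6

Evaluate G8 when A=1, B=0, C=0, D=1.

1

G1 = 0 AND 0 = 0
G6 = 0 XOR 1 = 1
G7 = 0 XOR 1 = 1
G8 = 1 AND 1 = 1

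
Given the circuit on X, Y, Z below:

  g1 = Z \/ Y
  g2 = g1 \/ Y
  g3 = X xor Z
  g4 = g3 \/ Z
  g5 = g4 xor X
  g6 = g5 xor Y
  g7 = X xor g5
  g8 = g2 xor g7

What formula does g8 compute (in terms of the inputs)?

g1 = Z \/ Y
g2 = g1 \/ Y = (Z \/ Y) \/ Y
g3 = X xor Z
g4 = g3 \/ Z = (X xor Z) \/ Z
g5 = g4 xor X = ((X xor Z) \/ Z) xor X
g7 = X xor g5 = X xor (((X xor Z) \/ Z) xor X)
g8 = g2 xor g7 = ((Z \/ Y) \/ Y) xor (X xor (((X xor Z) \/ Z) xor X))

((Z \/ Y) \/ Y) xor (X xor (((X xor Z) \/ Z) xor X))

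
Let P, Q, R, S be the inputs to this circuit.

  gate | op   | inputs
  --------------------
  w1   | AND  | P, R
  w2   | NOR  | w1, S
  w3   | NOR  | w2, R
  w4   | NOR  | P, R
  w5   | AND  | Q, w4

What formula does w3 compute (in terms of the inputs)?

w1 = P AND R
w2 = w1 NOR S = (P AND R) NOR S
w3 = w2 NOR R = ((P AND R) NOR S) NOR R

((P AND R) NOR S) NOR R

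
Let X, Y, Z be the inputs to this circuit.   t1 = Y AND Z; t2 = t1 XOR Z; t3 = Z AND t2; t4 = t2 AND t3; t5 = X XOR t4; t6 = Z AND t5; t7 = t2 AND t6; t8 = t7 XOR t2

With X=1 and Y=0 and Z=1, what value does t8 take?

1

t1 = 0 AND 1 = 0
t2 = 0 XOR 1 = 1
t3 = 1 AND 1 = 1
t4 = 1 AND 1 = 1
t5 = 1 XOR 1 = 0
t6 = 1 AND 0 = 0
t7 = 1 AND 0 = 0
t8 = 0 XOR 1 = 1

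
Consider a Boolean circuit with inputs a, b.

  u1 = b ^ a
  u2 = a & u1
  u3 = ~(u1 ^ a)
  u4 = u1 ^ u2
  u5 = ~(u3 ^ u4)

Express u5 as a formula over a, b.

~((~((b ^ a) ^ a)) ^ ((b ^ a) ^ (a & (b ^ a))))

u1 = b ^ a
u2 = a & u1 = a & (b ^ a)
u3 = ~(u1 ^ a) = ~((b ^ a) ^ a)
u4 = u1 ^ u2 = (b ^ a) ^ (a & (b ^ a))
u5 = ~(u3 ^ u4) = ~((~((b ^ a) ^ a)) ^ ((b ^ a) ^ (a & (b ^ a))))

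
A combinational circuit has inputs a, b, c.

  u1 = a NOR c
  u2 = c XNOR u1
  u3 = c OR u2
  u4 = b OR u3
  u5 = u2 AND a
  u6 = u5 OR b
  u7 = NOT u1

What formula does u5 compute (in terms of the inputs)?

u1 = a NOR c
u2 = c XNOR u1 = c XNOR (a NOR c)
u5 = u2 AND a = (c XNOR (a NOR c)) AND a

(c XNOR (a NOR c)) AND a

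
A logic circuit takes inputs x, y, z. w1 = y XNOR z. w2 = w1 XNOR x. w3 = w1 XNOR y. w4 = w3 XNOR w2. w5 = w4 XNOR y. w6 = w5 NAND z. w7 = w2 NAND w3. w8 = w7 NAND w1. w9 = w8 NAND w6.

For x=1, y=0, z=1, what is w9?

1

w1 = 0 XNOR 1 = 0
w2 = 0 XNOR 1 = 0
w3 = 0 XNOR 0 = 1
w4 = 1 XNOR 0 = 0
w5 = 0 XNOR 0 = 1
w6 = 1 NAND 1 = 0
w7 = 0 NAND 1 = 1
w8 = 1 NAND 0 = 1
w9 = 1 NAND 0 = 1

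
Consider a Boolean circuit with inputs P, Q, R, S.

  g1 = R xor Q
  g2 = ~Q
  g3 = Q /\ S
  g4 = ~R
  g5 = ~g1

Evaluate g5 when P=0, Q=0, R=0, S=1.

1

g1 = 0 xor 0 = 0
g5 = ~0 = 1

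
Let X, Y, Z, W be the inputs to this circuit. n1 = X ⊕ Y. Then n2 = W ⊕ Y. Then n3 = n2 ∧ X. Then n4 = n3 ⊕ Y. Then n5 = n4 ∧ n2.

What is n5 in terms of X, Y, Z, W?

n2 = W ⊕ Y
n3 = n2 ∧ X = (W ⊕ Y) ∧ X
n4 = n3 ⊕ Y = ((W ⊕ Y) ∧ X) ⊕ Y
n5 = n4 ∧ n2 = (((W ⊕ Y) ∧ X) ⊕ Y) ∧ (W ⊕ Y)

(((W ⊕ Y) ∧ X) ⊕ Y) ∧ (W ⊕ Y)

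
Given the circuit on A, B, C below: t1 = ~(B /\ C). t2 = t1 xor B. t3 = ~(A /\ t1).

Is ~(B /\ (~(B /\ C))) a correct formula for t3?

No

t1 = ~(B /\ C)
t3 = ~(A /\ t1) = ~(A /\ (~(B /\ C)))
At A=0, B=1, C=0: circuit gives 1, formula gives 0.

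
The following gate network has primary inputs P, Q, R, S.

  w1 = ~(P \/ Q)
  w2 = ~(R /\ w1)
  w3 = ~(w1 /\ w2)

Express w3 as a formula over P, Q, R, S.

~((~(P \/ Q)) /\ (~(R /\ (~(P \/ Q)))))

w1 = ~(P \/ Q)
w2 = ~(R /\ w1) = ~(R /\ (~(P \/ Q)))
w3 = ~(w1 /\ w2) = ~((~(P \/ Q)) /\ (~(R /\ (~(P \/ Q)))))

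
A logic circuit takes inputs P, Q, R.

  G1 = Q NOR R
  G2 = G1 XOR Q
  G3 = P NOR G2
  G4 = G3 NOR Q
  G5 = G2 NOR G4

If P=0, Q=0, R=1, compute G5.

1

G1 = 0 NOR 1 = 0
G2 = 0 XOR 0 = 0
G3 = 0 NOR 0 = 1
G4 = 1 NOR 0 = 0
G5 = 0 NOR 0 = 1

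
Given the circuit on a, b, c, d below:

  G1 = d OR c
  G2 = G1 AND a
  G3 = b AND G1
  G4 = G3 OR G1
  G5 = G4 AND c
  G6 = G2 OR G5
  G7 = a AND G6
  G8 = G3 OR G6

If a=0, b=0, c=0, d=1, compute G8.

0

G1 = 1 OR 0 = 1
G2 = 1 AND 0 = 0
G3 = 0 AND 1 = 0
G4 = 0 OR 1 = 1
G5 = 1 AND 0 = 0
G6 = 0 OR 0 = 0
G8 = 0 OR 0 = 0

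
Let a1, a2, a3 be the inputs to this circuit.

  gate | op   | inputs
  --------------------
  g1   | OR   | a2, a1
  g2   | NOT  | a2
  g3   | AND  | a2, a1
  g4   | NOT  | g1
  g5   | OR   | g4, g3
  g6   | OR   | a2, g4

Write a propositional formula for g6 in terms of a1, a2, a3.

g1 = a2 OR a1
g4 = NOT g1 = NOT (a2 OR a1)
g6 = a2 OR g4 = a2 OR NOT (a2 OR a1)

a2 OR NOT (a2 OR a1)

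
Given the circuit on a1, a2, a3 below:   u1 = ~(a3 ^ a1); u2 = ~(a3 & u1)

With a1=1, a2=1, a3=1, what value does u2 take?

u1 = ~(1 ^ 1) = 1
u2 = ~(1 & 1) = 0

0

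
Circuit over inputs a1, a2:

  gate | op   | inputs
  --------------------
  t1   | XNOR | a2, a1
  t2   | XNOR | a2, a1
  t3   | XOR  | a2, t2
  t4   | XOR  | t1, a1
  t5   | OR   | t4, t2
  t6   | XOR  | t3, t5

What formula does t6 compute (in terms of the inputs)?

t1 = a2 XNOR a1
t2 = a2 XNOR a1
t3 = a2 XOR t2 = a2 XOR (a2 XNOR a1)
t4 = t1 XOR a1 = (a2 XNOR a1) XOR a1
t5 = t4 OR t2 = ((a2 XNOR a1) XOR a1) OR (a2 XNOR a1)
t6 = t3 XOR t5 = (a2 XOR (a2 XNOR a1)) XOR (((a2 XNOR a1) XOR a1) OR (a2 XNOR a1))

(a2 XOR (a2 XNOR a1)) XOR (((a2 XNOR a1) XOR a1) OR (a2 XNOR a1))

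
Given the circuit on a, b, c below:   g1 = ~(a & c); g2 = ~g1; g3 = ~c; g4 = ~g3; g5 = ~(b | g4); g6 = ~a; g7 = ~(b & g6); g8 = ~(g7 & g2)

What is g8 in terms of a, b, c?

~((~(b & ~a)) & ~(~(a & c)))

g1 = ~(a & c)
g2 = ~g1 = ~(~(a & c))
g6 = ~a
g7 = ~(b & g6) = ~(b & ~a)
g8 = ~(g7 & g2) = ~((~(b & ~a)) & ~(~(a & c)))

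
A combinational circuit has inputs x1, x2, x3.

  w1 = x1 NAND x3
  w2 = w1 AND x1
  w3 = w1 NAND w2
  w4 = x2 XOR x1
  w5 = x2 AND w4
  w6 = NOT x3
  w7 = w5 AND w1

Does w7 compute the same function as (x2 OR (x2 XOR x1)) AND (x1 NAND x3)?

No

w1 = x1 NAND x3
w4 = x2 XOR x1
w5 = x2 AND w4 = x2 AND (x2 XOR x1)
w7 = w5 AND w1 = (x2 AND (x2 XOR x1)) AND (x1 NAND x3)
At x1=1, x2=0, x3=0: circuit gives 0, formula gives 1.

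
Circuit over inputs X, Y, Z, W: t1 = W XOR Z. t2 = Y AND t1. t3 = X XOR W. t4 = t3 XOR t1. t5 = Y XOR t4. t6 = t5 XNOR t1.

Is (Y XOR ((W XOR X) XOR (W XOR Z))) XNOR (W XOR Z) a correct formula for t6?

Yes

t1 = W XOR Z
t3 = X XOR W
t4 = t3 XOR t1 = (X XOR W) XOR (W XOR Z)
t5 = Y XOR t4 = Y XOR ((X XOR W) XOR (W XOR Z))
t6 = t5 XNOR t1 = (Y XOR ((X XOR W) XOR (W XOR Z))) XNOR (W XOR Z)
At X=0, Y=0, Z=0, W=1: circuit gives 0, formula gives 0.
At X=0, Y=0, Z=0, W=0: circuit gives 1, formula gives 1.
Agrees on all 16 inputs.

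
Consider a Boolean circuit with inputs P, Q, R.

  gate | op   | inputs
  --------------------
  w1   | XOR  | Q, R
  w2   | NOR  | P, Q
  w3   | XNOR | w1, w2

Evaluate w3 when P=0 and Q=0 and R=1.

1

w1 = 0 XOR 1 = 1
w2 = 0 NOR 0 = 1
w3 = 1 XNOR 1 = 1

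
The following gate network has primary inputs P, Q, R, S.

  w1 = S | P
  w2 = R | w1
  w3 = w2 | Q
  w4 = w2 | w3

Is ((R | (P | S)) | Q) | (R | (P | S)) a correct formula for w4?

w1 = S | P
w2 = R | w1 = R | (S | P)
w3 = w2 | Q = (R | (S | P)) | Q
w4 = w2 | w3 = (R | (S | P)) | ((R | (S | P)) | Q)
At P=0, Q=0, R=0, S=0: circuit gives 0, formula gives 0.
At P=0, Q=0, R=0, S=1: circuit gives 1, formula gives 1.
Agrees on all 16 inputs.

Yes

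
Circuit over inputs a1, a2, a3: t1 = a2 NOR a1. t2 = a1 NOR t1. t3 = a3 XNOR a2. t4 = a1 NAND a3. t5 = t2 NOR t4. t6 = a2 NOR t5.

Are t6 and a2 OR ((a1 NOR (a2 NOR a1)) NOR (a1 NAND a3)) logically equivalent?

t1 = a2 NOR a1
t2 = a1 NOR t1 = a1 NOR (a2 NOR a1)
t4 = a1 NAND a3
t5 = t2 NOR t4 = (a1 NOR (a2 NOR a1)) NOR (a1 NAND a3)
t6 = a2 NOR t5 = a2 NOR ((a1 NOR (a2 NOR a1)) NOR (a1 NAND a3))
At a1=0, a2=0, a3=0: circuit gives 1, formula gives 0.

No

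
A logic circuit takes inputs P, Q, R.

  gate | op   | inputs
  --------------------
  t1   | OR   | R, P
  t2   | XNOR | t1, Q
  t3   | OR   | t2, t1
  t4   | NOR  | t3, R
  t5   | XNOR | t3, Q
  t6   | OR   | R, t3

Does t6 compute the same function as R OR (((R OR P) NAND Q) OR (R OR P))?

t1 = R OR P
t2 = t1 XNOR Q = (R OR P) XNOR Q
t3 = t2 OR t1 = ((R OR P) XNOR Q) OR (R OR P)
t6 = R OR t3 = R OR (((R OR P) XNOR Q) OR (R OR P))
At P=0, Q=1, R=0: circuit gives 0, formula gives 1.

No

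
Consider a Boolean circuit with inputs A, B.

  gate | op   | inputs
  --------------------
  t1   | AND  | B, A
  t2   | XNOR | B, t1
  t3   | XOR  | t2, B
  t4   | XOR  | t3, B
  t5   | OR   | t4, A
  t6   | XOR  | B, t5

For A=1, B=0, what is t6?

1

t1 = 0 AND 1 = 0
t2 = 0 XNOR 0 = 1
t3 = 1 XOR 0 = 1
t4 = 1 XOR 0 = 1
t5 = 1 OR 1 = 1
t6 = 0 XOR 1 = 1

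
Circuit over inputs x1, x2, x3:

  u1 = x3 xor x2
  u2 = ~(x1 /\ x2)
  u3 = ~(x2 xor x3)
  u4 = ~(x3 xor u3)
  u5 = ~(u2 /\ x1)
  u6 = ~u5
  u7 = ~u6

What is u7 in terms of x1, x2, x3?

u2 = ~(x1 /\ x2)
u5 = ~(u2 /\ x1) = ~((~(x1 /\ x2)) /\ x1)
u6 = ~u5 = ~(~((~(x1 /\ x2)) /\ x1))
u7 = ~u6 = ~~(~((~(x1 /\ x2)) /\ x1))

~~(~((~(x1 /\ x2)) /\ x1))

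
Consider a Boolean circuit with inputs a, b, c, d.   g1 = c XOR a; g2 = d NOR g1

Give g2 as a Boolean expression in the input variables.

g1 = c XOR a
g2 = d NOR g1 = d NOR (c XOR a)

d NOR (c XOR a)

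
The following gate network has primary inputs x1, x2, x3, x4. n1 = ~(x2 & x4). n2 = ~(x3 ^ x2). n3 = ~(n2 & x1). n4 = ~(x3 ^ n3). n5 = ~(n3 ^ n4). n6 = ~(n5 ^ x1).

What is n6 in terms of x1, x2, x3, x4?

n2 = ~(x3 ^ x2)
n3 = ~(n2 & x1) = ~((~(x3 ^ x2)) & x1)
n4 = ~(x3 ^ n3) = ~(x3 ^ (~((~(x3 ^ x2)) & x1)))
n5 = ~(n3 ^ n4) = ~((~((~(x3 ^ x2)) & x1)) ^ (~(x3 ^ (~((~(x3 ^ x2)) & x1)))))
n6 = ~(n5 ^ x1) = ~((~((~((~(x3 ^ x2)) & x1)) ^ (~(x3 ^ (~((~(x3 ^ x2)) & x1)))))) ^ x1)

~((~((~((~(x3 ^ x2)) & x1)) ^ (~(x3 ^ (~((~(x3 ^ x2)) & x1)))))) ^ x1)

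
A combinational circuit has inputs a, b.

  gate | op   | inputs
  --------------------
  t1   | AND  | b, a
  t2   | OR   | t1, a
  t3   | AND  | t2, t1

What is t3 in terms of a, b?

t1 = b AND a
t2 = t1 OR a = (b AND a) OR a
t3 = t2 AND t1 = ((b AND a) OR a) AND (b AND a)

((b AND a) OR a) AND (b AND a)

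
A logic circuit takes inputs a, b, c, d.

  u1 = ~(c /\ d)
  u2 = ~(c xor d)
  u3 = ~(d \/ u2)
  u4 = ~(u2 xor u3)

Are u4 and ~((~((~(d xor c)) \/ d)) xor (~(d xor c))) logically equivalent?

u2 = ~(c xor d)
u3 = ~(d \/ u2) = ~(d \/ (~(c xor d)))
u4 = ~(u2 xor u3) = ~((~(c xor d)) xor (~(d \/ (~(c xor d)))))
At a=0, b=0, c=0, d=0: circuit gives 0, formula gives 0.
At a=0, b=0, c=0, d=1: circuit gives 1, formula gives 1.
Agrees on all 16 inputs.

Yes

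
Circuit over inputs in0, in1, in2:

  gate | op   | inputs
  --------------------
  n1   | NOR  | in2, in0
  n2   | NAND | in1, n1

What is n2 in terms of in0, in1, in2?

n1 = in2 NOR in0
n2 = in1 NAND n1 = in1 NAND (in2 NOR in0)

in1 NAND (in2 NOR in0)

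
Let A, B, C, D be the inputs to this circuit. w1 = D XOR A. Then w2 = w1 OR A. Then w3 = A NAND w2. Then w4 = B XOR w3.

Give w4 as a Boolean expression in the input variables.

B XOR (A NAND ((D XOR A) OR A))

w1 = D XOR A
w2 = w1 OR A = (D XOR A) OR A
w3 = A NAND w2 = A NAND ((D XOR A) OR A)
w4 = B XOR w3 = B XOR (A NAND ((D XOR A) OR A))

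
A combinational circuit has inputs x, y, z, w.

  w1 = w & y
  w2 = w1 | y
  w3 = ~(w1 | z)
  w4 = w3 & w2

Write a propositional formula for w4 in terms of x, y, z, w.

w1 = w & y
w2 = w1 | y = (w & y) | y
w3 = ~(w1 | z) = ~((w & y) | z)
w4 = w3 & w2 = (~((w & y) | z)) & ((w & y) | y)

(~((w & y) | z)) & ((w & y) | y)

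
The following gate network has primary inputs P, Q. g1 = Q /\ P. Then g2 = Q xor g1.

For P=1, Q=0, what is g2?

0

g1 = 0 /\ 1 = 0
g2 = 0 xor 0 = 0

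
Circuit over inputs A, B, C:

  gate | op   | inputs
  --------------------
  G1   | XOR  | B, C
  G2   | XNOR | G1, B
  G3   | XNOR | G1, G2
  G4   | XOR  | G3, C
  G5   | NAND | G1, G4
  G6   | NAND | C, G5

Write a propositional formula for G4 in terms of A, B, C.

G1 = B XOR C
G2 = G1 XNOR B = (B XOR C) XNOR B
G3 = G1 XNOR G2 = (B XOR C) XNOR ((B XOR C) XNOR B)
G4 = G3 XOR C = ((B XOR C) XNOR ((B XOR C) XNOR B)) XOR C

((B XOR C) XNOR ((B XOR C) XNOR B)) XOR C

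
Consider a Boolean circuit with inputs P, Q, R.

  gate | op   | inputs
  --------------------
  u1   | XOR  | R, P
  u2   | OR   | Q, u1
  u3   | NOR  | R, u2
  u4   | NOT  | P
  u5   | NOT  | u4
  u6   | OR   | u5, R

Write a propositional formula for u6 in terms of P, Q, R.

u4 = NOT P
u5 = NOT u4 = NOT NOT P
u6 = u5 OR R = NOT NOT P OR R

NOT NOT P OR R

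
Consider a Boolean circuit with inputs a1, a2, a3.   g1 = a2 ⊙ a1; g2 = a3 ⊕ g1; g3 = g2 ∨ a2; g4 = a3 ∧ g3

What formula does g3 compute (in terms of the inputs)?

(a3 ⊕ (a2 ⊙ a1)) ∨ a2

g1 = a2 ⊙ a1
g2 = a3 ⊕ g1 = a3 ⊕ (a2 ⊙ a1)
g3 = g2 ∨ a2 = (a3 ⊕ (a2 ⊙ a1)) ∨ a2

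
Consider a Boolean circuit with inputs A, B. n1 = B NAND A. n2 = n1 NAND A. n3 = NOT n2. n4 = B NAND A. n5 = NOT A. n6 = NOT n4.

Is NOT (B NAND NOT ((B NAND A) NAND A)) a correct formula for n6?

No

n4 = B NAND A
n6 = NOT n4 = NOT (B NAND A)
At A=1, B=1: circuit gives 1, formula gives 0.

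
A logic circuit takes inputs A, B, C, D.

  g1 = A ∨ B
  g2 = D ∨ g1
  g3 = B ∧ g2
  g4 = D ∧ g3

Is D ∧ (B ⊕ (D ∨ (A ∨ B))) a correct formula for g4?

No

g1 = A ∨ B
g2 = D ∨ g1 = D ∨ (A ∨ B)
g3 = B ∧ g2 = B ∧ (D ∨ (A ∨ B))
g4 = D ∧ g3 = D ∧ (B ∧ (D ∨ (A ∨ B)))
At A=0, B=0, C=0, D=1: circuit gives 0, formula gives 1.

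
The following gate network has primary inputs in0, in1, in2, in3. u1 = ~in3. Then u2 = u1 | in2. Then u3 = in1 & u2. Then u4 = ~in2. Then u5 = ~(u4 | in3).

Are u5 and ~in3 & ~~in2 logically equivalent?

Yes

u4 = ~in2
u5 = ~(u4 | in3) = ~(~in2 | in3)
At in0=0, in1=0, in2=0, in3=0: circuit gives 0, formula gives 0.
At in0=0, in1=0, in2=1, in3=0: circuit gives 1, formula gives 1.
Agrees on all 16 inputs.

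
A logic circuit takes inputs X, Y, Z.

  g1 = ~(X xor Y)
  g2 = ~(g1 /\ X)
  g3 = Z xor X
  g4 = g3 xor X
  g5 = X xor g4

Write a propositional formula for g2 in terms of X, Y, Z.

g1 = ~(X xor Y)
g2 = ~(g1 /\ X) = ~((~(X xor Y)) /\ X)

~((~(X xor Y)) /\ X)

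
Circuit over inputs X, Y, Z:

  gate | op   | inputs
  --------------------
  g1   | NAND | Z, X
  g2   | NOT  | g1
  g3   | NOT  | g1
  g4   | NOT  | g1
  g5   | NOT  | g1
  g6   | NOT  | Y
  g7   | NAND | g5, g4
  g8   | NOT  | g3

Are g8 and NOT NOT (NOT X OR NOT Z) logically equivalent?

g1 = Z NAND X
g3 = NOT g1 = NOT (Z NAND X)
g8 = NOT g3 = NOT NOT (Z NAND X)
At X=1, Y=0, Z=1: circuit gives 0, formula gives 0.
At X=0, Y=0, Z=0: circuit gives 1, formula gives 1.
Agrees on all 8 inputs.

Yes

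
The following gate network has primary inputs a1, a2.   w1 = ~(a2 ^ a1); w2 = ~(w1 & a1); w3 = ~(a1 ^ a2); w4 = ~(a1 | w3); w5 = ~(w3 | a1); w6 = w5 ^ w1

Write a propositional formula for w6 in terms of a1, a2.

w1 = ~(a2 ^ a1)
w3 = ~(a1 ^ a2)
w5 = ~(w3 | a1) = ~((~(a1 ^ a2)) | a1)
w6 = w5 ^ w1 = (~((~(a1 ^ a2)) | a1)) ^ (~(a2 ^ a1))

(~((~(a1 ^ a2)) | a1)) ^ (~(a2 ^ a1))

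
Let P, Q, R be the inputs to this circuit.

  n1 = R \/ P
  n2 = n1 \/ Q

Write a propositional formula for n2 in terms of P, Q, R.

(R \/ P) \/ Q

n1 = R \/ P
n2 = n1 \/ Q = (R \/ P) \/ Q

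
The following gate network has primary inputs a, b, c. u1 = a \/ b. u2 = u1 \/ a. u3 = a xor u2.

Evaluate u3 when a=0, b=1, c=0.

u1 = 0 \/ 1 = 1
u2 = 1 \/ 0 = 1
u3 = 0 xor 1 = 1

1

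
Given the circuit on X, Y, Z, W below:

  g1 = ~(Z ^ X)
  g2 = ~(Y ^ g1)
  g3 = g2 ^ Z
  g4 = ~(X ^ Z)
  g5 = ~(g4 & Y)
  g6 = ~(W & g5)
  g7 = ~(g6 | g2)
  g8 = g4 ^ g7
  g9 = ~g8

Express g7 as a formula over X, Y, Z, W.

g1 = ~(Z ^ X)
g2 = ~(Y ^ g1) = ~(Y ^ (~(Z ^ X)))
g4 = ~(X ^ Z)
g5 = ~(g4 & Y) = ~((~(X ^ Z)) & Y)
g6 = ~(W & g5) = ~(W & (~((~(X ^ Z)) & Y)))
g7 = ~(g6 | g2) = ~((~(W & (~((~(X ^ Z)) & Y)))) | (~(Y ^ (~(Z ^ X)))))

~((~(W & (~((~(X ^ Z)) & Y)))) | (~(Y ^ (~(Z ^ X)))))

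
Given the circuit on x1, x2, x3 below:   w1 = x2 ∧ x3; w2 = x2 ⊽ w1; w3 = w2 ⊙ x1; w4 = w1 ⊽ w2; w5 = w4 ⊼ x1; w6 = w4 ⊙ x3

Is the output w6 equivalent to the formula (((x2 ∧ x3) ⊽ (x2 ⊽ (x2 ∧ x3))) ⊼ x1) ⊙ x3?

No

w1 = x2 ∧ x3
w2 = x2 ⊽ w1 = x2 ⊽ (x2 ∧ x3)
w4 = w1 ⊽ w2 = (x2 ∧ x3) ⊽ (x2 ⊽ (x2 ∧ x3))
w6 = w4 ⊙ x3 = ((x2 ∧ x3) ⊽ (x2 ⊽ (x2 ∧ x3))) ⊙ x3
At x1=0, x2=0, x3=0: circuit gives 1, formula gives 0.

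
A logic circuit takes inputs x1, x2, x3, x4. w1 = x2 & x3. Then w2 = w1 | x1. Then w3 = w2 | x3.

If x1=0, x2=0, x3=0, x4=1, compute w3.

0

w1 = 0 & 0 = 0
w2 = 0 | 0 = 0
w3 = 0 | 0 = 0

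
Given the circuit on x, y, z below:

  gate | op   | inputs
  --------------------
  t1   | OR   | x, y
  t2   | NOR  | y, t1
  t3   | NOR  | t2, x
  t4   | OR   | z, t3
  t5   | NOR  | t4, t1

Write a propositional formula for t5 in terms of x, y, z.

(z OR ((y NOR (x OR y)) NOR x)) NOR (x OR y)

t1 = x OR y
t2 = y NOR t1 = y NOR (x OR y)
t3 = t2 NOR x = (y NOR (x OR y)) NOR x
t4 = z OR t3 = z OR ((y NOR (x OR y)) NOR x)
t5 = t4 NOR t1 = (z OR ((y NOR (x OR y)) NOR x)) NOR (x OR y)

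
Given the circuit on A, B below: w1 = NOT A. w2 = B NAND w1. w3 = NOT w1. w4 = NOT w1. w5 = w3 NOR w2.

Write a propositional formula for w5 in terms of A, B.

w1 = NOT A
w2 = B NAND w1 = B NAND NOT A
w3 = NOT w1 = NOT NOT A
w5 = w3 NOR w2 = NOT NOT A NOR (B NAND NOT A)

NOT NOT A NOR (B NAND NOT A)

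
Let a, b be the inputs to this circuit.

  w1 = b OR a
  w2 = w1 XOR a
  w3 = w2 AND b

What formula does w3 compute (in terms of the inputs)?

w1 = b OR a
w2 = w1 XOR a = (b OR a) XOR a
w3 = w2 AND b = ((b OR a) XOR a) AND b

((b OR a) XOR a) AND b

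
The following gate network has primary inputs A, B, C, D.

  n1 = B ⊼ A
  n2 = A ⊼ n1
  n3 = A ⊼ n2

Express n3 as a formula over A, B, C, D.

n1 = B ⊼ A
n2 = A ⊼ n1 = A ⊼ (B ⊼ A)
n3 = A ⊼ n2 = A ⊼ (A ⊼ (B ⊼ A))

A ⊼ (A ⊼ (B ⊼ A))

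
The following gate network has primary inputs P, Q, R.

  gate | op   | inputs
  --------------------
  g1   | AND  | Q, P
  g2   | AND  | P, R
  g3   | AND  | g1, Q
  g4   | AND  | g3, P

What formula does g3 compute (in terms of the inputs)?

(Q AND P) AND Q

g1 = Q AND P
g3 = g1 AND Q = (Q AND P) AND Q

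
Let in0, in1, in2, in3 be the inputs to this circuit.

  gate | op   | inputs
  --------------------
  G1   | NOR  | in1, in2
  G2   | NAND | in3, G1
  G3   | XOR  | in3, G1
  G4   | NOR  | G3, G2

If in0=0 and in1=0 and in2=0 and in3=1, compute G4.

G1 = 0 NOR 0 = 1
G2 = 1 NAND 1 = 0
G3 = 1 XOR 1 = 0
G4 = 0 NOR 0 = 1

1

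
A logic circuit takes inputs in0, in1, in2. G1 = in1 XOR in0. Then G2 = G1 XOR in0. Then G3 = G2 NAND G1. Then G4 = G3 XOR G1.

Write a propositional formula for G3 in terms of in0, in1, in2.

((in1 XOR in0) XOR in0) NAND (in1 XOR in0)

G1 = in1 XOR in0
G2 = G1 XOR in0 = (in1 XOR in0) XOR in0
G3 = G2 NAND G1 = ((in1 XOR in0) XOR in0) NAND (in1 XOR in0)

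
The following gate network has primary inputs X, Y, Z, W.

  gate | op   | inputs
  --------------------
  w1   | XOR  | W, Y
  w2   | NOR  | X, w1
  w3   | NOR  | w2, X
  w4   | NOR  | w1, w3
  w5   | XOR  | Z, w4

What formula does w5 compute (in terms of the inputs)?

w1 = W XOR Y
w2 = X NOR w1 = X NOR (W XOR Y)
w3 = w2 NOR X = (X NOR (W XOR Y)) NOR X
w4 = w1 NOR w3 = (W XOR Y) NOR ((X NOR (W XOR Y)) NOR X)
w5 = Z XOR w4 = Z XOR ((W XOR Y) NOR ((X NOR (W XOR Y)) NOR X))

Z XOR ((W XOR Y) NOR ((X NOR (W XOR Y)) NOR X))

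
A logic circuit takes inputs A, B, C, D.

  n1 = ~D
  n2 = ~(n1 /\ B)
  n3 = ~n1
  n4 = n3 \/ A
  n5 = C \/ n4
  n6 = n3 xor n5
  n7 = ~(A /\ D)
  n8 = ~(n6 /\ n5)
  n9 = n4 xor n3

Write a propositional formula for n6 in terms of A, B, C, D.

~~D xor (C \/ (~~D \/ A))

n1 = ~D
n3 = ~n1 = ~~D
n4 = n3 \/ A = ~~D \/ A
n5 = C \/ n4 = C \/ (~~D \/ A)
n6 = n3 xor n5 = ~~D xor (C \/ (~~D \/ A))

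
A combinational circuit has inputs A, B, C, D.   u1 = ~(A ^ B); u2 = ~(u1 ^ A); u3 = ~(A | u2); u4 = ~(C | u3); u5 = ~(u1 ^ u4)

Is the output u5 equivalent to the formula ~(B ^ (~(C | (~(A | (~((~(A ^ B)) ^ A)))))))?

u1 = ~(A ^ B)
u2 = ~(u1 ^ A) = ~((~(A ^ B)) ^ A)
u3 = ~(A | u2) = ~(A | (~((~(A ^ B)) ^ A)))
u4 = ~(C | u3) = ~(C | (~(A | (~((~(A ^ B)) ^ A)))))
u5 = ~(u1 ^ u4) = ~((~(A ^ B)) ^ (~(C | (~(A | (~((~(A ^ B)) ^ A)))))))
At A=0, B=0, C=0, D=0: circuit gives 0, formula gives 1.

No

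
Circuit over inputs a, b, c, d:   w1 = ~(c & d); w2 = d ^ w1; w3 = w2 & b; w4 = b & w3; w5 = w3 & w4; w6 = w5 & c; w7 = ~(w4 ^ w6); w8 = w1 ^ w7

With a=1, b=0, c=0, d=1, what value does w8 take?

0

w1 = ~(0 & 1) = 1
w2 = 1 ^ 1 = 0
w3 = 0 & 0 = 0
w4 = 0 & 0 = 0
w5 = 0 & 0 = 0
w6 = 0 & 0 = 0
w7 = ~(0 ^ 0) = 1
w8 = 1 ^ 1 = 0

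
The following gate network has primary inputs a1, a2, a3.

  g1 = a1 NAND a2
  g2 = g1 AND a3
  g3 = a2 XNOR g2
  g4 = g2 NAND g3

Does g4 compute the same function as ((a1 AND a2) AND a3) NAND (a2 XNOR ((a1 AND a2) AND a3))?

No

g1 = a1 NAND a2
g2 = g1 AND a3 = (a1 NAND a2) AND a3
g3 = a2 XNOR g2 = a2 XNOR ((a1 NAND a2) AND a3)
g4 = g2 NAND g3 = ((a1 NAND a2) AND a3) NAND (a2 XNOR ((a1 NAND a2) AND a3))
At a1=0, a2=1, a3=1: circuit gives 0, formula gives 1.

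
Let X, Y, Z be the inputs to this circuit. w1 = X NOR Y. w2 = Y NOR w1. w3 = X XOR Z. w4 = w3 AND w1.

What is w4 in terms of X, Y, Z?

(X XOR Z) AND (X NOR Y)

w1 = X NOR Y
w3 = X XOR Z
w4 = w3 AND w1 = (X XOR Z) AND (X NOR Y)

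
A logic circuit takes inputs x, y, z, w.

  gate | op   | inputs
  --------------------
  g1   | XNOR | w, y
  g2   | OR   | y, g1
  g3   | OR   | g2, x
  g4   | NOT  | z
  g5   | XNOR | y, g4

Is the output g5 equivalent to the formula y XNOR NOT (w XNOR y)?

No

g4 = NOT z
g5 = y XNOR g4 = y XNOR NOT z
At x=0, y=0, z=0, w=0: circuit gives 0, formula gives 1.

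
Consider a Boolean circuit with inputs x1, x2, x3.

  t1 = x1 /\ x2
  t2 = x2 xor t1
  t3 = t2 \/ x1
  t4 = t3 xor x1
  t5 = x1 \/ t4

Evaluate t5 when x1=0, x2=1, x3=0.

t1 = 0 /\ 1 = 0
t2 = 1 xor 0 = 1
t3 = 1 \/ 0 = 1
t4 = 1 xor 0 = 1
t5 = 0 \/ 1 = 1

1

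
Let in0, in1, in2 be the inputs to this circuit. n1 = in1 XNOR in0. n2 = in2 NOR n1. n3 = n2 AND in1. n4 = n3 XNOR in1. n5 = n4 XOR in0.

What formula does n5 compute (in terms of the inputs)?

n1 = in1 XNOR in0
n2 = in2 NOR n1 = in2 NOR (in1 XNOR in0)
n3 = n2 AND in1 = (in2 NOR (in1 XNOR in0)) AND in1
n4 = n3 XNOR in1 = ((in2 NOR (in1 XNOR in0)) AND in1) XNOR in1
n5 = n4 XOR in0 = (((in2 NOR (in1 XNOR in0)) AND in1) XNOR in1) XOR in0

(((in2 NOR (in1 XNOR in0)) AND in1) XNOR in1) XOR in0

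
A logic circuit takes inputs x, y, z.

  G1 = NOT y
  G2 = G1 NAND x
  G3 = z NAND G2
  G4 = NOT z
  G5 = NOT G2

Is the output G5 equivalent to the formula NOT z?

G1 = NOT y
G2 = G1 NAND x = NOT y NAND x
G5 = NOT G2 = NOT (NOT y NAND x)
At x=0, y=0, z=0: circuit gives 0, formula gives 1.

No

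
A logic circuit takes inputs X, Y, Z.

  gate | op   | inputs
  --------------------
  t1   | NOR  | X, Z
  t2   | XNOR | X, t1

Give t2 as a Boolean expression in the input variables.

t1 = X NOR Z
t2 = X XNOR t1 = X XNOR (X NOR Z)

X XNOR (X NOR Z)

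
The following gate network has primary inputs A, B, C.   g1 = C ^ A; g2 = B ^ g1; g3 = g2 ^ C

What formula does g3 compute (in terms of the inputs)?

g1 = C ^ A
g2 = B ^ g1 = B ^ (C ^ A)
g3 = g2 ^ C = (B ^ (C ^ A)) ^ C

(B ^ (C ^ A)) ^ C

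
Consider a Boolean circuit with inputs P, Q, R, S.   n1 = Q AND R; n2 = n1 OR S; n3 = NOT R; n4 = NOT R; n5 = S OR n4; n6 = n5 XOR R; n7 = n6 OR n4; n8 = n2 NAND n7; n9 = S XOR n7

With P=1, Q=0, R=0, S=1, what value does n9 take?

n4 = NOT 0 = 1
n5 = 1 OR 1 = 1
n6 = 1 XOR 0 = 1
n7 = 1 OR 1 = 1
n9 = 1 XOR 1 = 0

0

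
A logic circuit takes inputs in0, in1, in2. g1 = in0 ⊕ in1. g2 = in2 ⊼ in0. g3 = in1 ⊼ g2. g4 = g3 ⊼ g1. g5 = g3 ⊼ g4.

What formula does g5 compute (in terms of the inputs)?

g1 = in0 ⊕ in1
g2 = in2 ⊼ in0
g3 = in1 ⊼ g2 = in1 ⊼ (in2 ⊼ in0)
g4 = g3 ⊼ g1 = (in1 ⊼ (in2 ⊼ in0)) ⊼ (in0 ⊕ in1)
g5 = g3 ⊼ g4 = (in1 ⊼ (in2 ⊼ in0)) ⊼ ((in1 ⊼ (in2 ⊼ in0)) ⊼ (in0 ⊕ in1))

(in1 ⊼ (in2 ⊼ in0)) ⊼ ((in1 ⊼ (in2 ⊼ in0)) ⊼ (in0 ⊕ in1))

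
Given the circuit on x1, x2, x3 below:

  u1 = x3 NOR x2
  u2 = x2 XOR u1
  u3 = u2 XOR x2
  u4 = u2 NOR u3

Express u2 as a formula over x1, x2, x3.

x2 XOR (x3 NOR x2)

u1 = x3 NOR x2
u2 = x2 XOR u1 = x2 XOR (x3 NOR x2)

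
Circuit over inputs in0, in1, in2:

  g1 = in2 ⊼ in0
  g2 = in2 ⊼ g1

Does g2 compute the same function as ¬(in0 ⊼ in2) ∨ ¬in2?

Yes

g1 = in2 ⊼ in0
g2 = in2 ⊼ g1 = in2 ⊼ (in2 ⊼ in0)
At in0=0, in1=0, in2=1: circuit gives 0, formula gives 0.
At in0=0, in1=0, in2=0: circuit gives 1, formula gives 1.
Agrees on all 8 inputs.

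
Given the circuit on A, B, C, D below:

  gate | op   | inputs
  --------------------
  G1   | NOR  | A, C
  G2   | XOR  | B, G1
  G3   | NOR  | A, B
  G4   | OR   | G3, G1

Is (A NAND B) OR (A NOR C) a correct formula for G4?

No

G1 = A NOR C
G3 = A NOR B
G4 = G3 OR G1 = (A NOR B) OR (A NOR C)
At A=0, B=1, C=1, D=0: circuit gives 0, formula gives 1.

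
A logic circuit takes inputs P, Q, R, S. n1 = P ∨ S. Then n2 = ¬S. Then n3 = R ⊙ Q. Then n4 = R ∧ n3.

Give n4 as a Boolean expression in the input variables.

R ∧ (R ⊙ Q)

n3 = R ⊙ Q
n4 = R ∧ n3 = R ∧ (R ⊙ Q)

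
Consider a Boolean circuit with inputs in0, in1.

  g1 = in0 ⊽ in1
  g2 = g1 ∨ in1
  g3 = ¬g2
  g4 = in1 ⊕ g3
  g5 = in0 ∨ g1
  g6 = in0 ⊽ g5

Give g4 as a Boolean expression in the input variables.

g1 = in0 ⊽ in1
g2 = g1 ∨ in1 = (in0 ⊽ in1) ∨ in1
g3 = ¬g2 = ¬((in0 ⊽ in1) ∨ in1)
g4 = in1 ⊕ g3 = in1 ⊕ ¬((in0 ⊽ in1) ∨ in1)

in1 ⊕ ¬((in0 ⊽ in1) ∨ in1)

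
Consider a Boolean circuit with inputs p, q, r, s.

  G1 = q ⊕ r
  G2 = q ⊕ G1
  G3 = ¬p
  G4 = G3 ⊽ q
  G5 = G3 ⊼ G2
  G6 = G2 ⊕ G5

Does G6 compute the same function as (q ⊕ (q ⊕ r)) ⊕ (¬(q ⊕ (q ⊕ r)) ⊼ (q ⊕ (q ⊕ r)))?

No

G1 = q ⊕ r
G2 = q ⊕ G1 = q ⊕ (q ⊕ r)
G3 = ¬p
G5 = G3 ⊼ G2 = ¬p ⊼ (q ⊕ (q ⊕ r))
G6 = G2 ⊕ G5 = (q ⊕ (q ⊕ r)) ⊕ (¬p ⊼ (q ⊕ (q ⊕ r)))
At p=0, q=0, r=1, s=0: circuit gives 1, formula gives 0.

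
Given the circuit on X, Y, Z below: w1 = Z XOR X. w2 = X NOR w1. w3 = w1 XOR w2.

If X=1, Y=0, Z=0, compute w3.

1

w1 = 0 XOR 1 = 1
w2 = 1 NOR 1 = 0
w3 = 1 XOR 0 = 1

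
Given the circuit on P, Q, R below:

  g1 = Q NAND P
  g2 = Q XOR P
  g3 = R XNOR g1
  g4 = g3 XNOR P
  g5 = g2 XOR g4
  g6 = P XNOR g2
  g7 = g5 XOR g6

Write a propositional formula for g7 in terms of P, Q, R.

((Q XOR P) XOR ((R XNOR (Q NAND P)) XNOR P)) XOR (P XNOR (Q XOR P))

g1 = Q NAND P
g2 = Q XOR P
g3 = R XNOR g1 = R XNOR (Q NAND P)
g4 = g3 XNOR P = (R XNOR (Q NAND P)) XNOR P
g5 = g2 XOR g4 = (Q XOR P) XOR ((R XNOR (Q NAND P)) XNOR P)
g6 = P XNOR g2 = P XNOR (Q XOR P)
g7 = g5 XOR g6 = ((Q XOR P) XOR ((R XNOR (Q NAND P)) XNOR P)) XOR (P XNOR (Q XOR P))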